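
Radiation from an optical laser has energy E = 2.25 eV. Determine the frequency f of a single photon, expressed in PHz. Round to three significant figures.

First convert: E = 2.25 eV = 3.6049e-19 J.
Apply f = E/h: f = 5.440e14 Hz.
Converting to PHz: f = 0.5440 PHz ≈ 0.544 PHz.

0.544 PHz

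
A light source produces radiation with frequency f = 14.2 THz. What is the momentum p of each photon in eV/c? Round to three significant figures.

0.0587 eV/c

First convert: f = 14.2 THz = 1.42e13 Hz.
The photon relation is p = hf/c, giving p = 3.139e-29 kg·m/s.
Converting to eV/c: p = 0.05873 eV/c ≈ 0.0587 eV/c.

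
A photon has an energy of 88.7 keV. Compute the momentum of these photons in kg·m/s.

Convert to SI: E = 88.7 keV = 1.4211e-14 J.
For a photon p = E/c, so p = 4.740e-23 kg·m/s.
So p ≈ 4.74e-23 kg·m/s.

4.74e-23 kg·m/s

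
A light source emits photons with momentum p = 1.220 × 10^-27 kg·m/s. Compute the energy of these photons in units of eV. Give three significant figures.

2.28 eV

Since E = pc for a photon, E = 3.657 × 10^-19 J.
Converting to eV: E = 2.283 eV ≈ 2.28 eV.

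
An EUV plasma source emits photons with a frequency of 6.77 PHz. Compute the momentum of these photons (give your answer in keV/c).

0.0280 keV/c

(h = 6.62607015e-34 J·s, c = 2.99792458e8 m/s, 1 eV = 1.602176634e-19 J.)
First convert: f = 6.77 PHz = 6.77e15 Hz.
The photon relation is p = hf/c, giving p = 1.496e-26 kg·m/s.
Converting to keV/c: p = 0.02800 keV/c ≈ 0.0280 keV/c.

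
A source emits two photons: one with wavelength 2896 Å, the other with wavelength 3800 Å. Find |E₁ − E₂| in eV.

Using E = hc/λ: E₁ = 6.8593e-19 J, E₂ = 5.2275e-19 J.
|ΔE| = |6.8593e-19 − 5.2275e-19| = 1.63e-19 J = 1.02 eV.

1.02 eV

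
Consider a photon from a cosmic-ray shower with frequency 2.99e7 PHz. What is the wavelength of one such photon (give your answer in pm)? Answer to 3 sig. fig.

Convert to SI: f = 2.99e7 PHz = 2.99e22 Hz.
For a photon λ = c/f, so λ = 1.003e-14 m.
Converting to pm: λ = 0.01003 pm ≈ 0.0100 pm.

0.0100 pm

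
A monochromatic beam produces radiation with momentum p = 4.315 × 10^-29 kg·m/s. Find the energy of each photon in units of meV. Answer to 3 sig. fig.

(c = 2.99792458 × 10^8 m/s, 1 eV = 1.602176634 × 10^-19 J.)
Since E = pc for a photon, E = 1.294 × 10^-20 J.
Converting to meV: E = 80.74 meV ≈ 80.7 meV.

80.7 meV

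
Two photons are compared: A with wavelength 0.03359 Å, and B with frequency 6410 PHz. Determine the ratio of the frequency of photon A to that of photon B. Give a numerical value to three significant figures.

f_A = 8.925e19 Hz (from wavelength = 0.03359 Å, via f = c/λ).
f_B = 6.410e18 Hz (from frequency = 6410 PHz, via f given directly).
Ratio = 8.925e19 / 6.410e18 = 13.9.

13.9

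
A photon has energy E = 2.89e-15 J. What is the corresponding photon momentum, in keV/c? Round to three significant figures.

(c = 2.99792458e8 m/s, 1 eV = 1.602176634e-19 J.)
Since p = E/c for a photon, p = 9.640e-24 kg·m/s.
Converting to keV/c: p = 18.04 keV/c ≈ 18.0 keV/c.

18.0 keV/c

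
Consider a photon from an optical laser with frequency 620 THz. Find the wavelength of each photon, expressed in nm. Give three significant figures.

484 nm

(c = 2.99792458·10^8 m/s.)
Convert to SI: f = 620 THz = 6.2·10^14 Hz.
The photon relation is λ = c/f, giving λ = 4.835·10^-7 m.
Converting to nm: λ = 483.5 nm ≈ 484 nm.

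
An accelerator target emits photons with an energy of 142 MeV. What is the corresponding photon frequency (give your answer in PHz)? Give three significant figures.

3.43e7 PHz

First convert: E = 142 MeV = 2.2751e-11 J.
For a photon f = E/h, so f = 3.434e22 Hz.
Converting to PHz: f = 3.434e7 PHz ≈ 3.43e7 PHz.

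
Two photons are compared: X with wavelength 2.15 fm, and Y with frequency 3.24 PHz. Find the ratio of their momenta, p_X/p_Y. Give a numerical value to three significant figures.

p_X = 3.082e-19 kg·m/s (from wavelength = 2.15 fm, via p = h/λ).
p_Y = 7.161e-27 kg·m/s (from frequency = 3.24 PHz, via p = hf/c).
Ratio = 3.082e-19 / 7.161e-27 = 4.30e7.

4.30e7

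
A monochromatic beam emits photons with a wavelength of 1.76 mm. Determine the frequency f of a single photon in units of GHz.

170 GHz

First convert: λ = 1.76 mm = 0.00176 m.
Apply f = c/λ: f = 1.703e11 Hz.
Converting to GHz: f = 170.3 GHz ≈ 170 GHz.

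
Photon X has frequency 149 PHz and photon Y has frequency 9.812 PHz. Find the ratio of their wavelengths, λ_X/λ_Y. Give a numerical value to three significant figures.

λ_X = 2.012e-9 m (from frequency = 149 PHz, via λ = c/f).
λ_Y = 3.055e-8 m (from frequency = 9.812 PHz, via λ = c/f).
Ratio = 2.012e-9 / 3.055e-8 = 0.0659.

0.0659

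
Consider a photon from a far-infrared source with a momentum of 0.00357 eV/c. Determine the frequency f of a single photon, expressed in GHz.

863 GHz

Use h = 6.62607015e-34 J·s, c = 2.99792458e8 m/s, 1 eV = 1.602176634e-19 J.
Convert to SI: p = 0.00357 eV/c = 1.9079e-30 kg·m/s.
The photon relation is f = pc/h, giving f = 8.632e11 Hz.
Converting to GHz: f = 863.2 GHz ≈ 863 GHz.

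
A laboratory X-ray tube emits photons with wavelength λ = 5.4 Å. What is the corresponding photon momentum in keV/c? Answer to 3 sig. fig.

2.30 keV/c

Use h = 6.62607015e-34 J·s, c = 2.99792458e8 m/s, 1 eV = 1.602176634e-19 J.
Convert to SI: λ = 5.4 Å = 5.4e-10 m.
For a photon p = h/λ, so p = 1.227e-24 kg·m/s.
Converting to keV/c: p = 2.296 keV/c ≈ 2.30 keV/c.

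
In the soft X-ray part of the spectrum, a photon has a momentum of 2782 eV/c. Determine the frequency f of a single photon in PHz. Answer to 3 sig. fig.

(h = 6.62607015·10^-34 J·s, c = 2.99792458·10^8 m/s, 1 eV = 1.602176634·10^-19 J.)
In SI units: p = 2782 eV/c = 1.4868·10^-24 kg·m/s.
For a photon f = pc/h, so f = 6.727·10^17 Hz.
Converting to PHz: f = 672.7 PHz ≈ 673 PHz.

673 PHz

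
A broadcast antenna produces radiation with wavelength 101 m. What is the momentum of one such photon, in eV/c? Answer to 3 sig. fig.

Take h = 6.62607015·10^-34 J·s, c = 2.99792458·10^8 m/s, 1 eV = 1.602176634·10^-19 J.
Since p = h/λ for a photon, p = 6.560·10^-36 kg·m/s.
Converting to eV/c: p = 1.228·10^-8 eV/c ≈ 1.23·10^-8 eV/c.

1.23·10^-8 eV/c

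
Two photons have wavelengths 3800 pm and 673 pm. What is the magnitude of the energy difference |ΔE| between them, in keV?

Using E = hc/λ: E₁ = 5.227e-17 J, E₂ = 2.952e-16 J.
|ΔE| = |5.227e-17 − 2.952e-16| = 2.43e-16 J = 1.52 keV.

1.52 keV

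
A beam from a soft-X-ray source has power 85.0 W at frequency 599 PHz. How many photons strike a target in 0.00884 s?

1.89 × 10^15 photons

Total energy: E_total = P·t = 85.0 × 0.00884 = 0.7514 J.
Per-photon energy: E = 3.969 × 10^-16 J.
N = E_total / E_photon = 1.89 × 10^15.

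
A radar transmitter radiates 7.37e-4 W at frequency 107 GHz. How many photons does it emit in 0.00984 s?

1.02e17 photons

Total energy: E_total = P·t = 7.37e-4 × 0.00984 = 7.252e-6 J.
Per-photon energy: E = 7.090e-23 J.
N = E_total / E_photon = 1.02e17.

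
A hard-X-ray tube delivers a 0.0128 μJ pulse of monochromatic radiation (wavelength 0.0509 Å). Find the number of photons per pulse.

3.28 × 10^5 photons

Per-photon energy: E = 3.903 × 10^-14 J (from wavelength = 0.0509 Å).
N = E_total / E_photon = 1.28 × 10^-8 J / 3.903 × 10^-14 J = 3.28 × 10^5.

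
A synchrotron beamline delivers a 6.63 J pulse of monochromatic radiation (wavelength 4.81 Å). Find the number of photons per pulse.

1.61e16 photons

Per-photon energy: E = 4.130e-16 J (from wavelength = 4.81 Å).
N = E_total / E_photon = 6.63 J / 4.130e-16 J = 1.61e16.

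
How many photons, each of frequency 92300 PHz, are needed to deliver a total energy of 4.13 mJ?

Per-photon energy: E = 6.116e-14 J (from frequency = 92300 PHz).
N = E_total / E_photon = 0.00413 J / 6.116e-14 J = 6.75e10.

6.75e10 photons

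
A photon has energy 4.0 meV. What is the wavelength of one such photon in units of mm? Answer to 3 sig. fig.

(h = 6.62607015·10^-34 J·s, c = 2.99792458·10^8 m/s, 1 eV = 1.602176634·10^-19 J.)
Convert to SI: E = 4.0 meV = 6.4087·10^-22 J.
The photon relation is λ = hc/E, giving λ = 3.100·10^-4 m.
Converting to mm: λ = 0.3100 mm ≈ 0.310 mm.

0.310 mm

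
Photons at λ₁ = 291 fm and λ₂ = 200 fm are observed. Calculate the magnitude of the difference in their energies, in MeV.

Using E = hc/λ: E₁ = 6.826 × 10^-13 J, E₂ = 9.932 × 10^-13 J.
|ΔE| = |6.826 × 10^-13 − 9.932 × 10^-13| = 3.11 × 10^-13 J = 1.94 MeV.

1.94 MeV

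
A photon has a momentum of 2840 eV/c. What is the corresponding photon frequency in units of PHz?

Convert to SI: p = 2840 eV/c = 1.5178e-24 kg·m/s.
Since f = pc/h for a photon, f = 6.867e17 Hz.
Converting to PHz: f = 686.7 PHz ≈ 687 PHz.

687 PHz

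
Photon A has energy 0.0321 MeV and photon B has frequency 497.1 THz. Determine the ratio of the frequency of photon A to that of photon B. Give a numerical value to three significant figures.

1.56e4

f_A = 7.762e18 Hz (from energy = 0.0321 MeV, via f = E/h).
f_B = 4.971e14 Hz (from frequency = 497.1 THz, via f given directly).
Ratio = 7.762e18 / 4.971e14 = 1.56e4.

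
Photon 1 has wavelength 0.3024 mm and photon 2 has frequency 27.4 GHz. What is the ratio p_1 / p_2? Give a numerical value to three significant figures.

36.2

p_1 = 2.191 × 10^-30 kg·m/s (from wavelength = 0.3024 mm, via p = h/λ).
p_2 = 6.056 × 10^-32 kg·m/s (from frequency = 27.4 GHz, via p = hf/c).
Ratio = 2.191 × 10^-30 / 6.056 × 10^-32 = 36.2.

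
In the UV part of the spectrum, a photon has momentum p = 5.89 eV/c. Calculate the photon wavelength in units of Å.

2100 Å

(h = 6.62607015 × 10^-34 J·s, c = 2.99792458 × 10^8 m/s, 1 eV = 1.602176634 × 10^-19 J.)
In SI units: p = 5.89 eV/c = 3.1478 × 10^-27 kg·m/s.
For a photon λ = h/p, so λ = 2.105 × 10^-7 m.
Converting to Å: λ = 2105 Å ≈ 2100 Å.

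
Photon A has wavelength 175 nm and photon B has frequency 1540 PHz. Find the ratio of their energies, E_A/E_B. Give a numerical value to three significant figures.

E_A = 1.135 × 10^-18 J (from wavelength = 175 nm, via E = hc/λ).
E_B = 1.020 × 10^-15 J (from frequency = 1540 PHz, via E = hf).
Ratio = 1.135 × 10^-18 / 1.020 × 10^-15 = 1.11 × 10^-3.

1.11 × 10^-3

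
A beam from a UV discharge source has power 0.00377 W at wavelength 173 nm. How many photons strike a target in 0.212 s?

Total energy: E_total = P·t = 0.00377 × 0.212 = 7.992e-4 J.
Per-photon energy: E = 1.148e-18 J.
N = E_total / E_photon = 6.96e14.

6.96e14 photons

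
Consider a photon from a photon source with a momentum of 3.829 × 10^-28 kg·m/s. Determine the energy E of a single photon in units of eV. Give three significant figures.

0.716 eV

For a photon E = pc, so E = 1.148 × 10^-19 J.
Converting to eV: E = 0.7165 eV ≈ 0.716 eV.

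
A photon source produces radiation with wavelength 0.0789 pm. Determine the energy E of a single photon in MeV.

15.7 MeV

Take h = 6.62607015e-34 J·s, c = 2.99792458e8 m/s, 1 eV = 1.602176634e-19 J.
First convert: λ = 0.0789 pm = 7.89e-14 m.
The photon relation is E = hc/λ, giving E = 2.518e-12 J.
Converting to MeV: E = 15.71 MeV ≈ 15.7 MeV.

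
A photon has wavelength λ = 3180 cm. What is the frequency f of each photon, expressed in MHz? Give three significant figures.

In SI units: λ = 3180 cm = 31.8 m.
The photon relation is f = c/λ, giving f = 9.427·10^6 Hz.
Converting to MHz: f = 9.427 MHz ≈ 9.43 MHz.

9.43 MHz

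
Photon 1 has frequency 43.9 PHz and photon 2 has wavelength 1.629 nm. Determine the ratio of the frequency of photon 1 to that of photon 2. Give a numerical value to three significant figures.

0.239

f_1 = 4.390 × 10^16 Hz (from frequency = 43.9 PHz, via f given directly).
f_2 = 1.840 × 10^17 Hz (from wavelength = 1.629 nm, via f = c/λ).
Ratio = 4.390 × 10^16 / 1.840 × 10^17 = 0.239.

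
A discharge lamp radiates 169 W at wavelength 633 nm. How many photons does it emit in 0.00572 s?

3.08e18 photons

Total energy: E_total = P·t = 169 × 0.00572 = 0.9667 J.
Per-photon energy: E = 3.138e-19 J.
N = E_total / E_photon = 3.08e18.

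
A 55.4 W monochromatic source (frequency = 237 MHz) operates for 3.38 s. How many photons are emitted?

Total energy: E_total = P·t = 55.4 × 3.38 = 187.3 J.
Per-photon energy: E = 1.570·10^-25 J.
N = E_total / E_photon = 1.19·10^27.

1.19·10^27 photons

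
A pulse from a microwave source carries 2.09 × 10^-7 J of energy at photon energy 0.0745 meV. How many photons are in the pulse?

Per-photon energy: E = 1.194 × 10^-23 J (from energy = 0.0745 meV).
N = E_total / E_photon = 2.09 × 10^-7 J / 1.194 × 10^-23 J = 1.75 × 10^16.

1.75 × 10^16 photons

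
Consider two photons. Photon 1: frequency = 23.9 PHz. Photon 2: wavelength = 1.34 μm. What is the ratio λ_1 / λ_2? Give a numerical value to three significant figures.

λ_1 = 1.254 × 10^-8 m (from frequency = 23.9 PHz, via λ = c/f).
λ_2 = 1.340 × 10^-6 m (from wavelength = 1.34 μm, via λ given directly).
Ratio = 1.254 × 10^-8 / 1.340 × 10^-6 = 9.36 × 10^-3.

9.36 × 10^-3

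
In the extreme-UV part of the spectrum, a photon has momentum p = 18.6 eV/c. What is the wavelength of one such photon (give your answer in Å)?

Take h = 6.62607015·10^-34 J·s, c = 2.99792458·10^8 m/s, 1 eV = 1.602176634·10^-19 J.
First convert: p = 18.6 eV/c = 9.9404·10^-27 kg·m/s.
For a photon λ = h/p, so λ = 6.666·10^-8 m.
Converting to Å: λ = 666.6 Å ≈ 667 Å.

667 Å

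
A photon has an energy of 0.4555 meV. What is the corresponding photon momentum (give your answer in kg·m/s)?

2.43e-31 kg·m/s

(c = 2.99792458e8 m/s, 1 eV = 1.602176634e-19 J.)
Convert to SI: E = 0.4555 meV = 7.2979e-23 J.
Apply p = E/c: p = 2.434e-31 kg·m/s.
So p ≈ 2.43e-31 kg·m/s.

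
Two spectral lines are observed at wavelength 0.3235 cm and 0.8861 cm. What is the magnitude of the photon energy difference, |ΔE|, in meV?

Using E = hc/λ: E₁ = 6.1405e-23 J, E₂ = 2.2418e-23 J.
|ΔE| = |6.1405e-23 − 2.2418e-23| = 3.90e-23 J = 0.243 meV.

0.243 meV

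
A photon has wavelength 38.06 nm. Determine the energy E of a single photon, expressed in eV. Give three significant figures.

32.6 eV

Use h = 6.62607015e-34 J·s, c = 2.99792458e8 m/s, 1 eV = 1.602176634e-19 J.
Convert to SI: λ = 38.06 nm = 3.806e-8 m.
For a photon E = hc/λ, so E = 5.219e-18 J.
Converting to eV: E = 32.58 eV ≈ 32.6 eV.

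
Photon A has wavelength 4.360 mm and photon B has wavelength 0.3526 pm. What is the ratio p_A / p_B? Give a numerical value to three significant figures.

p_A = 1.520 × 10^-31 kg·m/s (from wavelength = 4.360 mm, via p = h/λ).
p_B = 1.879 × 10^-21 kg·m/s (from wavelength = 0.3526 pm, via p = h/λ).
Ratio = 1.520 × 10^-31 / 1.879 × 10^-21 = 8.09 × 10^-11.

8.09 × 10^-11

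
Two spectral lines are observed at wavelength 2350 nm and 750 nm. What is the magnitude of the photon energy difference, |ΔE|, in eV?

1.13 eV

Using E = hc/λ: E₁ = 8.453e-20 J, E₂ = 2.649e-19 J.
|ΔE| = |8.453e-20 − 2.649e-19| = 1.80e-19 J = 1.13 eV.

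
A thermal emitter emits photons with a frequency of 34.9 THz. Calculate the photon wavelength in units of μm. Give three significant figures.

8.59 μm

Take c = 2.99792458 × 10^8 m/s.
In SI units: f = 34.9 THz = 3.49 × 10^13 Hz.
Since λ = c/f for a photon, λ = 8.590 × 10^-6 m.
Converting to μm: λ = 8.590 μm ≈ 8.59 μm.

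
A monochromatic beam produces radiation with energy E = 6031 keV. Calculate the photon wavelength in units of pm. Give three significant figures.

(h = 6.62607015e-34 J·s, c = 2.99792458e8 m/s, 1 eV = 1.602176634e-19 J.)
First convert: E = 6031 keV = 9.6627e-13 J.
Since λ = hc/E for a photon, λ = 2.056e-13 m.
Converting to pm: λ = 0.2056 pm ≈ 0.206 pm.

0.206 pm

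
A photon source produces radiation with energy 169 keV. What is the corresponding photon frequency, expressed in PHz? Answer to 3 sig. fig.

Take h = 6.62607015 × 10^-34 J·s, 1 eV = 1.602176634 × 10^-19 J.
In SI units: E = 169 keV = 2.7077 × 10^-14 J.
Since f = E/h for a photon, f = 4.086 × 10^19 Hz.
Converting to PHz: f = 40860 PHz ≈ 4.09 × 10^4 PHz.

4.09 × 10^4 PHz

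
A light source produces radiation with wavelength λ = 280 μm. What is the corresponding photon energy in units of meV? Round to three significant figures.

Take h = 6.62607015e-34 J·s, c = 2.99792458e8 m/s, 1 eV = 1.602176634e-19 J.
Convert to SI: λ = 280 μm = 2.8e-4 m.
The photon relation is E = hc/λ, giving E = 7.094e-22 J.
Converting to meV: E = 4.428 meV ≈ 4.43 meV.

4.43 meV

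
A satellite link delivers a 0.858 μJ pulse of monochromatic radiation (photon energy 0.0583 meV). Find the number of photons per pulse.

Per-photon energy: E = 9.341e-24 J (from energy = 0.0583 meV).
N = E_total / E_photon = 8.58e-7 J / 9.341e-24 J = 9.19e16.

9.19e16 photons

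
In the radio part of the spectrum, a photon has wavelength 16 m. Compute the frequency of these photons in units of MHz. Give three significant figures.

18.7 MHz

The photon relation is f = c/λ, giving f = 1.874 × 10^7 Hz.
Converting to MHz: f = 18.74 MHz ≈ 18.7 MHz.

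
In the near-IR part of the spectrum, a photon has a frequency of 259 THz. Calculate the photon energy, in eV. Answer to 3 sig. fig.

Use h = 6.62607015·10^-34 J·s, 1 eV = 1.602176634·10^-19 J.
In SI units: f = 259 THz = 2.59·10^14 Hz.
For a photon E = hf, so E = 1.716·10^-19 J.
Converting to eV: E = 1.071 eV ≈ 1.07 eV.

1.07 eV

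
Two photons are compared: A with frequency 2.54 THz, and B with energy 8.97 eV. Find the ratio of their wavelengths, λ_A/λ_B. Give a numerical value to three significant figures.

λ_A = 1.180·10^-4 m (from frequency = 2.54 THz, via λ = c/f).
λ_B = 1.382·10^-7 m (from energy = 8.97 eV, via λ = hc/E).
Ratio = 1.180·10^-4 / 1.382·10^-7 = 854.

854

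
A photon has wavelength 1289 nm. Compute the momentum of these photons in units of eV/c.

Convert to SI: λ = 1289 nm = 1.289e-6 m.
For a photon p = h/λ, so p = 5.140e-28 kg·m/s.
Converting to eV/c: p = 0.9619 eV/c ≈ 0.962 eV/c.

0.962 eV/c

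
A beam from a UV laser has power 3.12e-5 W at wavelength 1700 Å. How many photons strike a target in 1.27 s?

Total energy: E_total = P·t = 3.12e-5 × 1.27 = 3.962e-5 J.
Per-photon energy: E = 1.168e-18 J.
N = E_total / E_photon = 3.39e13.

3.39e13 photons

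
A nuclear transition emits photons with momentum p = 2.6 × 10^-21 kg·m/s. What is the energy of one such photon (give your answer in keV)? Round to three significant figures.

4870 keV

Use c = 2.99792458 × 10^8 m/s, 1 eV = 1.602176634 × 10^-19 J.
The photon relation is E = pc, giving E = 7.795 × 10^-13 J.
Converting to keV: E = 4865 keV ≈ 4870 keV.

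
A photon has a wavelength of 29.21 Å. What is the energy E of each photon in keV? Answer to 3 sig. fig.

0.424 keV

First convert: λ = 29.21 Å = 2.921·10^-9 m.
The photon relation is E = hc/λ, giving E = 6.801·10^-17 J.
Converting to keV: E = 0.4245 keV ≈ 0.424 keV.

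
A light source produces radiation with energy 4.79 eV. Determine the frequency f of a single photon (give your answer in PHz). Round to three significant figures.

1.16 PHz

First convert: E = 4.79 eV = 7.6744e-19 J.
The photon relation is f = E/h, giving f = 1.158e15 Hz.
Converting to PHz: f = 1.158 PHz ≈ 1.16 PHz.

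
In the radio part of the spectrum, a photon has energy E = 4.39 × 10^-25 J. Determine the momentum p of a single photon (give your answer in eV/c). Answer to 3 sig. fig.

2.74 × 10^-6 eV/c

The photon relation is p = E/c, giving p = 1.464 × 10^-33 kg·m/s.
Converting to eV/c: p = 2.740 × 10^-6 eV/c ≈ 2.74 × 10^-6 eV/c.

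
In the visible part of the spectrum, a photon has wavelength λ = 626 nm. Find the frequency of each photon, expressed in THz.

479 THz

Take c = 2.99792458e8 m/s.
First convert: λ = 626 nm = 6.26e-7 m.
For a photon f = c/λ, so f = 4.789e14 Hz.
Converting to THz: f = 478.9 THz ≈ 479 THz.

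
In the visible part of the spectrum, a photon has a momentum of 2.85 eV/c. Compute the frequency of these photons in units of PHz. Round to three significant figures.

0.689 PHz

Use h = 6.62607015 × 10^-34 J·s, c = 2.99792458 × 10^8 m/s, 1 eV = 1.602176634 × 10^-19 J.
In SI units: p = 2.85 eV/c = 1.5231 × 10^-27 kg·m/s.
The photon relation is f = pc/h, giving f = 6.891 × 10^14 Hz.
Converting to PHz: f = 0.6891 PHz ≈ 0.689 PHz.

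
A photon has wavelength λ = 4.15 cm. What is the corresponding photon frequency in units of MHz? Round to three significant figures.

Take c = 2.99792458 × 10^8 m/s.
In SI units: λ = 4.15 cm = 0.0415 m.
Apply f = c/λ: f = 7.224 × 10^9 Hz.
Converting to MHz: f = 7224 MHz ≈ 7220 MHz.

7220 MHz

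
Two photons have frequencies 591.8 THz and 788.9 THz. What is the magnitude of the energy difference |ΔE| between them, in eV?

Using E = hf: E₁ = 3.9213e-19 J, E₂ = 5.2273e-19 J.
|ΔE| = |3.9213e-19 − 5.2273e-19| = 1.31e-19 J = 0.815 eV.

0.815 eV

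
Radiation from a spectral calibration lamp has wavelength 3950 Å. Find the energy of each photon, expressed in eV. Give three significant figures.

Use h = 6.62607015e-34 J·s, c = 2.99792458e8 m/s, 1 eV = 1.602176634e-19 J.
Convert to SI: λ = 3950 Å = 3.95e-7 m.
For a photon E = hc/λ, so E = 5.029e-19 J.
Converting to eV: E = 3.139 eV ≈ 3.14 eV.

3.14 eV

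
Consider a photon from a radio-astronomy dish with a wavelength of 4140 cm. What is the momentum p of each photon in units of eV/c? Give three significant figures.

In SI units: λ = 4140 cm = 41.4 m.
For a photon p = h/λ, so p = 1.601 × 10^-35 kg·m/s.
Converting to eV/c: p = 2.995 × 10^-8 eV/c ≈ 2.99 × 10^-8 eV/c.

2.99 × 10^-8 eV/c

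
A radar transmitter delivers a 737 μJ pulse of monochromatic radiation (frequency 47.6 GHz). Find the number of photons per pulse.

Per-photon energy: E = 3.154 × 10^-23 J (from frequency = 47.6 GHz).
N = E_total / E_photon = 7.37 × 10^-4 J / 3.154 × 10^-23 J = 2.34 × 10^19.

2.34 × 10^19 photons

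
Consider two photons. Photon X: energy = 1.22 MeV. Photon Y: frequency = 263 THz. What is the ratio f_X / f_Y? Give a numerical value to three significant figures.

f_X = 2.950e20 Hz (from energy = 1.22 MeV, via f = E/h).
f_Y = 2.630e14 Hz (from frequency = 263 THz, via f given directly).
Ratio = 2.950e20 / 2.630e14 = 1.12e6.

1.12e6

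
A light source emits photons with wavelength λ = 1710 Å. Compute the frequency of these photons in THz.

(c = 2.99792458e8 m/s.)
Convert to SI: λ = 1710 Å = 1.71e-7 m.
Since f = c/λ for a photon, f = 1.753e15 Hz.
Converting to THz: f = 1753 THz ≈ 1750 THz.

1750 THz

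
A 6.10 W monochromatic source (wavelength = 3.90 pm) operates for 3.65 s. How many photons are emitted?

4.37·10^14 photons

Total energy: E_total = P·t = 6.10 × 3.65 = 22.26 J.
Per-photon energy: E = 5.093·10^-14 J.
N = E_total / E_photon = 4.37·10^14.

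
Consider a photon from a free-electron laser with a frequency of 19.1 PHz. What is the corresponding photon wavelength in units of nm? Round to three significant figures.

15.7 nm

In SI units: f = 19.1 PHz = 1.91e16 Hz.
Since λ = c/f for a photon, λ = 1.570e-8 m.
Converting to nm: λ = 15.70 nm ≈ 15.7 nm.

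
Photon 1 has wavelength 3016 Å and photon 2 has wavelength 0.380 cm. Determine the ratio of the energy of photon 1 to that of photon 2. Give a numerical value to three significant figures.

1.26e4

E_1 = 6.586e-19 J (from wavelength = 3016 Å, via E = hc/λ).
E_2 = 5.227e-23 J (from wavelength = 0.380 cm, via E = hc/λ).
Ratio = 6.586e-19 / 5.227e-23 = 1.26e4.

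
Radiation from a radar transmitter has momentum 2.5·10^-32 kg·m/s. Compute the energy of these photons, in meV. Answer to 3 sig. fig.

Since E = pc for a photon, E = 7.495·10^-24 J.
Converting to meV: E = 0.04678 meV ≈ 0.0468 meV.

0.0468 meV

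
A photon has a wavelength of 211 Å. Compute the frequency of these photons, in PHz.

In SI units: λ = 211 Å = 2.11e-8 m.
Since f = c/λ for a photon, f = 1.421e16 Hz.
Converting to PHz: f = 14.21 PHz ≈ 14.2 PHz.

14.2 PHz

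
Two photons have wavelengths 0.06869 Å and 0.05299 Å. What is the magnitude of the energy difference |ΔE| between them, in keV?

Using E = hc/λ: E₁ = 2.8919e-14 J, E₂ = 3.7487e-14 J.
|ΔE| = |2.8919e-14 − 3.7487e-14| = 8.57e-15 J = 53.5 keV.

53.5 keV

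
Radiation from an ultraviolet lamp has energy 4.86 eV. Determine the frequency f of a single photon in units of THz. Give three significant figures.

Use h = 6.62607015·10^-34 J·s, 1 eV = 1.602176634·10^-19 J.
Convert to SI: E = 4.86 eV = 7.7866·10^-19 J.
The photon relation is f = E/h, giving f = 1.175·10^15 Hz.
Converting to THz: f = 1175 THz ≈ 1180 THz.

1180 THz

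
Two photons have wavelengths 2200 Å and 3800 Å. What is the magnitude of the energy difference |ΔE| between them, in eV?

Using E = hc/λ: E₁ = 9.029 × 10^-19 J, E₂ = 5.227 × 10^-19 J.
|ΔE| = |9.029 × 10^-19 − 5.227 × 10^-19| = 3.80 × 10^-19 J = 2.37 eV.

2.37 eV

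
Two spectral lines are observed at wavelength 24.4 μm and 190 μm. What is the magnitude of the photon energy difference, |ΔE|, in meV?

Using E = hc/λ: E₁ = 8.141e-21 J, E₂ = 1.045e-21 J.
|ΔE| = |8.141e-21 − 1.045e-21| = 7.10e-21 J = 44.3 meV.

44.3 meV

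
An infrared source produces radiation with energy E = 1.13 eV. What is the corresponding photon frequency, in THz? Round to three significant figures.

Use h = 6.62607015 × 10^-34 J·s, 1 eV = 1.602176634 × 10^-19 J.
In SI units: E = 1.13 eV = 1.8105 × 10^-19 J.
Apply f = E/h: f = 2.732 × 10^14 Hz.
Converting to THz: f = 273.2 THz ≈ 273 THz.

273 THz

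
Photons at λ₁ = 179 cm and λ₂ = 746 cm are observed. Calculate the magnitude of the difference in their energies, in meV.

5.26 × 10^-4 meV

Using E = hc/λ: E₁ = 1.110 × 10^-25 J, E₂ = 2.663 × 10^-26 J.
|ΔE| = |1.110 × 10^-25 − 2.663 × 10^-26| = 8.43 × 10^-26 J = 5.26 × 10^-4 meV.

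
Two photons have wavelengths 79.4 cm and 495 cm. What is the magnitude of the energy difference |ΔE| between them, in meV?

Using E = hc/λ: E₁ = 2.502 × 10^-25 J, E₂ = 4.013 × 10^-26 J.
|ΔE| = |2.502 × 10^-25 − 4.013 × 10^-26| = 2.10 × 10^-25 J = 1.31 × 10^-3 meV.

1.31 × 10^-3 meV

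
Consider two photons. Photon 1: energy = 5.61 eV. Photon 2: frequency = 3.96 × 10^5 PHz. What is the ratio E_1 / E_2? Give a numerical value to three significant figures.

E_1 = 8.988 × 10^-19 J (from energy = 5.61 eV, via E given directly).
E_2 = 2.624 × 10^-13 J (from frequency = 3.96 × 10^5 PHz, via E = hf).
Ratio = 8.988 × 10^-19 / 2.624 × 10^-13 = 3.43 × 10^-6.

3.43 × 10^-6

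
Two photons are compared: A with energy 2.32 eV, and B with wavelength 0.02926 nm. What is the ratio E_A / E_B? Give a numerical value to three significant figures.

E_A = 3.717e-19 J (from energy = 2.32 eV, via E given directly).
E_B = 6.789e-15 J (from wavelength = 0.02926 nm, via E = hc/λ).
Ratio = 3.717e-19 / 6.789e-15 = 5.48e-5.

5.48e-5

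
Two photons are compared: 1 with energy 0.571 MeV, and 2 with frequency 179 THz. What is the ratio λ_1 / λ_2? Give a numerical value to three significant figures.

λ_1 = 2.171e-12 m (from energy = 0.571 MeV, via λ = hc/E).
λ_2 = 1.675e-6 m (from frequency = 179 THz, via λ = c/f).
Ratio = 2.171e-12 / 1.675e-6 = 1.30e-6.

1.30e-6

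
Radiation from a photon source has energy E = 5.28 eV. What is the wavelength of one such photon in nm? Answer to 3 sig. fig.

235 nm

(h = 6.62607015e-34 J·s, c = 2.99792458e8 m/s, 1 eV = 1.602176634e-19 J.)
First convert: E = 5.28 eV = 8.4595e-19 J.
For a photon λ = hc/E, so λ = 2.348e-7 m.
Converting to nm: λ = 234.8 nm ≈ 235 nm.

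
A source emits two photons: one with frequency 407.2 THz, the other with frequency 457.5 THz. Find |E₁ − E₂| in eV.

Using E = hf: E₁ = 2.6981e-19 J, E₂ = 3.0314e-19 J.
|ΔE| = |2.6981e-19 − 3.0314e-19| = 3.33e-20 J = 0.208 eV.

0.208 eV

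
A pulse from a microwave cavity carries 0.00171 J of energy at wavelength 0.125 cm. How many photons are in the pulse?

Per-photon energy: E = 1.589 × 10^-22 J (from wavelength = 0.125 cm).
N = E_total / E_photon = 0.00171 J / 1.589 × 10^-22 J = 1.08 × 10^19.

1.08 × 10^19 photons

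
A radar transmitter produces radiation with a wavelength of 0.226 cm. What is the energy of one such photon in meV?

0.549 meV

Take h = 6.62607015e-34 J·s, c = 2.99792458e8 m/s, 1 eV = 1.602176634e-19 J.
In SI units: λ = 0.226 cm = 0.00226 m.
For a photon E = hc/λ, so E = 8.790e-23 J.
Converting to meV: E = 0.5486 meV ≈ 0.549 meV.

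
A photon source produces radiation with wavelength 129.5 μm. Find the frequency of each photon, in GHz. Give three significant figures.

2310 GHz

In SI units: λ = 129.5 μm = 1.295 × 10^-4 m.
Apply f = c/λ: f = 2.315 × 10^12 Hz.
Converting to GHz: f = 2315 GHz ≈ 2310 GHz.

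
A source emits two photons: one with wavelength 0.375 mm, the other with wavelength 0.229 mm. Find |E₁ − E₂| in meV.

2.11 meV

Using E = hc/λ: E₁ = 5.297e-22 J, E₂ = 8.674e-22 J.
|ΔE| = |5.297e-22 − 8.674e-22| = 3.38e-22 J = 2.11 meV.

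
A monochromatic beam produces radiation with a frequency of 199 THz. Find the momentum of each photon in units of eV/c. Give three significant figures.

Convert to SI: f = 199 THz = 1.99e14 Hz.
For a photon p = hf/c, so p = 4.398e-28 kg·m/s.
Converting to eV/c: p = 0.8230 eV/c ≈ 0.823 eV/c.

0.823 eV/c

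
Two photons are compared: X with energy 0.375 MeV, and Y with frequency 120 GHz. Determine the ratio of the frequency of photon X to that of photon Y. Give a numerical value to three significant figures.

f_X = 9.067·10^19 Hz (from energy = 0.375 MeV, via f = E/h).
f_Y = 1.200·10^11 Hz (from frequency = 120 GHz, via f given directly).
Ratio = 9.067·10^19 / 1.200·10^11 = 7.56·10^8.

7.56·10^8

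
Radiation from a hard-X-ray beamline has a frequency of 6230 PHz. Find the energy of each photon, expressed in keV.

First convert: f = 6230 PHz = 6.23 × 10^18 Hz.
For a photon E = hf, so E = 4.128 × 10^-15 J.
Converting to keV: E = 25.77 keV ≈ 25.8 keV.

25.8 keV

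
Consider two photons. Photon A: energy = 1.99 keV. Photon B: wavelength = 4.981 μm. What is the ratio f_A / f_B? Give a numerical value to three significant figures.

f_A = 4.812e17 Hz (from energy = 1.99 keV, via f = E/h).
f_B = 6.019e13 Hz (from wavelength = 4.981 μm, via f = c/λ).
Ratio = 4.812e17 / 6.019e13 = 7990.

7990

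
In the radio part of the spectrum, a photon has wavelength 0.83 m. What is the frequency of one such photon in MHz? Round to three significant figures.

361 MHz

For a photon f = c/λ, so f = 3.612e8 Hz.
Converting to MHz: f = 361.2 MHz ≈ 361 MHz.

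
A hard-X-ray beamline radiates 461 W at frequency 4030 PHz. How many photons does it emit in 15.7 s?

Total energy: E_total = P·t = 461 × 15.7 = 7238 J.
Per-photon energy: E = 2.670 × 10^-15 J.
N = E_total / E_photon = 2.71 × 10^18.

2.71 × 10^18 photons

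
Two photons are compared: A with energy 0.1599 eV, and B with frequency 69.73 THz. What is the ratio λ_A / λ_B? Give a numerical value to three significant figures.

1.80

λ_A = 7.754e-6 m (from energy = 0.1599 eV, via λ = hc/E).
λ_B = 4.299e-6 m (from frequency = 69.73 THz, via λ = c/f).
Ratio = 7.754e-6 / 4.299e-6 = 1.80.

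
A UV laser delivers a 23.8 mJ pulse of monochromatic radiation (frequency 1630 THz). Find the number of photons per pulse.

Per-photon energy: E = 1.080 × 10^-18 J (from frequency = 1630 THz).
N = E_total / E_photon = 0.0238 J / 1.080 × 10^-18 J = 2.20 × 10^16.

2.20 × 10^16 photons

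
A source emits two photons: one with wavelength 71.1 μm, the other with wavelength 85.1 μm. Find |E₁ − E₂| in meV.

2.87 meV

Using E = hc/λ: E₁ = 2.794 × 10^-21 J, E₂ = 2.334 × 10^-21 J.
|ΔE| = |2.794 × 10^-21 − 2.334 × 10^-21| = 4.60 × 10^-22 J = 2.87 meV.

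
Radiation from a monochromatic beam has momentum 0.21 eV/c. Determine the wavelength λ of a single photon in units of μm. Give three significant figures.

First convert: p = 0.21 eV/c = 1.1223e-28 kg·m/s.
Apply λ = h/p: λ = 5.904e-6 m.
Converting to μm: λ = 5.904 μm ≈ 5.90 μm.

5.90 μm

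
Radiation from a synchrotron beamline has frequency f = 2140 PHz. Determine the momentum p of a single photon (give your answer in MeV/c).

In SI units: f = 2140 PHz = 2.14 × 10^18 Hz.
Since p = hf/c for a photon, p = 4.730 × 10^-24 kg·m/s.
Converting to MeV/c: p = 0.008850 MeV/c ≈ 8.85 × 10^-3 MeV/c.

8.85 × 10^-3 MeV/c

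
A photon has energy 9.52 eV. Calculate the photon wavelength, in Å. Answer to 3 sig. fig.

First convert: E = 9.52 eV = 1.5253 × 10^-18 J.
For a photon λ = hc/E, so λ = 1.302 × 10^-7 m.
Converting to Å: λ = 1302 Å ≈ 1300 Å.

1300 Å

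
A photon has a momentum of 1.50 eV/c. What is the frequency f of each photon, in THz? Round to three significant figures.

363 THz

Use h = 6.62607015 × 10^-34 J·s, c = 2.99792458 × 10^8 m/s, 1 eV = 1.602176634 × 10^-19 J.
First convert: p = 1.50 eV/c = 8.0164 × 10^-28 kg·m/s.
For a photon f = pc/h, so f = 3.627 × 10^14 Hz.
Converting to THz: f = 362.7 THz ≈ 363 THz.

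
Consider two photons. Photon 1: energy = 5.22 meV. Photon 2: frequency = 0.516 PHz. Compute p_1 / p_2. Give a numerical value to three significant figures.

2.45e-3

p_1 = 2.790e-30 kg·m/s (from energy = 5.22 meV, via p = E/c).
p_2 = 1.140e-27 kg·m/s (from frequency = 0.516 PHz, via p = hf/c).
Ratio = 2.790e-30 / 1.140e-27 = 2.45e-3.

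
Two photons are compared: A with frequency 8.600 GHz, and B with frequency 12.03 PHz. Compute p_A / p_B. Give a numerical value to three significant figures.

7.15e-7

p_A = 1.901e-32 kg·m/s (from frequency = 8.600 GHz, via p = hf/c).
p_B = 2.659e-26 kg·m/s (from frequency = 12.03 PHz, via p = hf/c).
Ratio = 1.901e-32 / 2.659e-26 = 7.15e-7.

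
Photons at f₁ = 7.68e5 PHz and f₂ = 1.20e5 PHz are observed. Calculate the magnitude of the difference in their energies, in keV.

2680 keV

Using E = hf: E₁ = 5.089e-13 J, E₂ = 7.951e-14 J.
|ΔE| = |5.089e-13 − 7.951e-14| = 4.29e-13 J = 2680 keV.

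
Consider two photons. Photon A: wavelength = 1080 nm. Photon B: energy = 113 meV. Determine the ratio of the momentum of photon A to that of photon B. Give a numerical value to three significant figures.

10.2

p_A = 6.135·10^-28 kg·m/s (from wavelength = 1080 nm, via p = h/λ).
p_B = 6.039·10^-29 kg·m/s (from energy = 113 meV, via p = E/c).
Ratio = 6.135·10^-28 / 6.039·10^-29 = 10.2.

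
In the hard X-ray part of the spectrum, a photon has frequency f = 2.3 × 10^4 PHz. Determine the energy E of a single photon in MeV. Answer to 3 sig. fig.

0.0951 MeV

Use h = 6.62607015 × 10^-34 J·s, 1 eV = 1.602176634 × 10^-19 J.
In SI units: f = 2.3 × 10^4 PHz = 2.3 × 10^19 Hz.
For a photon E = hf, so E = 1.524 × 10^-14 J.
Converting to MeV: E = 0.09512 MeV ≈ 0.0951 MeV.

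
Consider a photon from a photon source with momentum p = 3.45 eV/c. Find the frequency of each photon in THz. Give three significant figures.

834 THz

Use h = 6.62607015e-34 J·s, c = 2.99792458e8 m/s, 1 eV = 1.602176634e-19 J.
Convert to SI: p = 3.45 eV/c = 1.8438e-27 kg·m/s.
Apply f = pc/h: f = 8.342e14 Hz.
Converting to THz: f = 834.2 THz ≈ 834 THz.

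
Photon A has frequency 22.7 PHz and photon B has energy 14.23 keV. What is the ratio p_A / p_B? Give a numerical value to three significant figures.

6.60 × 10^-3

p_A = 5.017 × 10^-26 kg·m/s (from frequency = 22.7 PHz, via p = hf/c).
p_B = 7.605 × 10^-24 kg·m/s (from energy = 14.23 keV, via p = E/c).
Ratio = 5.017 × 10^-26 / 7.605 × 10^-24 = 6.60 × 10^-3.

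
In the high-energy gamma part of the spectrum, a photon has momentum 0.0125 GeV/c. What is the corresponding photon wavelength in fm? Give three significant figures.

99.2 fm

Convert to SI: p = 0.0125 GeV/c = 6.6804·10^-21 kg·m/s.
Apply λ = h/p: λ = 9.919·10^-14 m.
Converting to fm: λ = 99.19 fm ≈ 99.2 fm.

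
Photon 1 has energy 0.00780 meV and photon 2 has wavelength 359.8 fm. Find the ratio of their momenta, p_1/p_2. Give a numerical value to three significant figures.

p_1 = 4.169 × 10^-33 kg·m/s (from energy = 0.00780 meV, via p = E/c).
p_2 = 1.842 × 10^-21 kg·m/s (from wavelength = 359.8 fm, via p = h/λ).
Ratio = 4.169 × 10^-33 / 1.842 × 10^-21 = 2.26 × 10^-12.

2.26 × 10^-12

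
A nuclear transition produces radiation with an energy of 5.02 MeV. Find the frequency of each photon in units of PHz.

1.21e6 PHz

Convert to SI: E = 5.02 MeV = 8.0429e-13 J.
Since f = E/h for a photon, f = 1.214e21 Hz.
Converting to PHz: f = 1.214e6 PHz ≈ 1.21e6 PHz.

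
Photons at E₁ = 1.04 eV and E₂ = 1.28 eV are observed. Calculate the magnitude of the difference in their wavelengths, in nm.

Using λ = hc/E: λ₁ = 1.192e-6 m, λ₂ = 9.686e-7 m.
|Δλ| = |1.192e-6 − 9.686e-7| = 2.24e-7 m = 224 nm.

224 nm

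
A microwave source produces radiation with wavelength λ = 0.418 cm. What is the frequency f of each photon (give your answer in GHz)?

71.7 GHz

Convert to SI: λ = 0.418 cm = 0.00418 m.
Since f = c/λ for a photon, f = 7.172 × 10^10 Hz.
Converting to GHz: f = 71.72 GHz ≈ 71.7 GHz.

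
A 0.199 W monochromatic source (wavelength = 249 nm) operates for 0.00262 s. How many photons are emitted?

6.54e14 photons

Total energy: E_total = P·t = 0.199 × 0.00262 = 5.214e-4 J.
Per-photon energy: E = 7.978e-19 J.
N = E_total / E_photon = 6.54e14.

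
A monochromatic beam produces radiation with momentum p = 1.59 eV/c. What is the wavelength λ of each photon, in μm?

Take h = 6.62607015e-34 J·s, c = 2.99792458e8 m/s, 1 eV = 1.602176634e-19 J.
Convert to SI: p = 1.59 eV/c = 8.4974e-28 kg·m/s.
For a photon λ = h/p, so λ = 7.798e-7 m.
Converting to μm: λ = 0.7798 μm ≈ 0.780 μm.

0.780 μm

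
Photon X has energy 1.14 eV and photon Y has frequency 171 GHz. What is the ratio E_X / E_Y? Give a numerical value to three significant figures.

1610

E_X = 1.826e-19 J (from energy = 1.14 eV, via E given directly).
E_Y = 1.133e-22 J (from frequency = 171 GHz, via E = hf).
Ratio = 1.826e-19 / 1.133e-22 = 1610.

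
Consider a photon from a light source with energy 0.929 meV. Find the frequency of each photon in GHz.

First convert: E = 0.929 meV = 1.4884 × 10^-22 J.
Apply f = E/h: f = 2.246 × 10^11 Hz.
Converting to GHz: f = 224.6 GHz ≈ 225 GHz.

225 GHz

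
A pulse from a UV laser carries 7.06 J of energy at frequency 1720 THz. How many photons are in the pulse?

6.19·10^18 photons

Per-photon energy: E = 1.140·10^-18 J (from frequency = 1720 THz).
N = E_total / E_photon = 7.06 J / 1.140·10^-18 J = 6.19·10^18.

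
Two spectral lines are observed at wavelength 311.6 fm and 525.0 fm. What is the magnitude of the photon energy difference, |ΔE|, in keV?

Using E = hc/λ: E₁ = 6.3750 × 10^-13 J, E₂ = 3.7837 × 10^-13 J.
|ΔE| = |6.3750 × 10^-13 − 3.7837 × 10^-13| = 2.59 × 10^-13 J = 1620 keV.

1620 keV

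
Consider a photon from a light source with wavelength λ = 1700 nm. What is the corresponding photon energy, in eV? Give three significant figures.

Take h = 6.62607015·10^-34 J·s, c = 2.99792458·10^8 m/s, 1 eV = 1.602176634·10^-19 J.
First convert: λ = 1700 nm = 1.7·10^-6 m.
For a photon E = hc/λ, so E = 1.168·10^-19 J.
Converting to eV: E = 0.7293 eV ≈ 0.729 eV.

0.729 eV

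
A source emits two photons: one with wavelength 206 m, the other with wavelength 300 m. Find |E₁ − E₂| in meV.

1.89 × 10^-6 meV

Using E = hc/λ: E₁ = 9.643 × 10^-28 J, E₂ = 6.621 × 10^-28 J.
|ΔE| = |9.643 × 10^-28 − 6.621 × 10^-28| = 3.02 × 10^-28 J = 1.89 × 10^-6 meV.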